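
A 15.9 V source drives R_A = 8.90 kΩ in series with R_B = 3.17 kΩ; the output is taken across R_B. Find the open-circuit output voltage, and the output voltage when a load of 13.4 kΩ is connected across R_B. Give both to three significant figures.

Unloaded: 4.18 V; loaded: 3.56 V

Open-circuit: V = 15.9 × 3.17/(8.90 + 3.17) = 4.18 V.
With the load, R_B becomes R_B‖R_L = 2.564 kΩ, so V = 15.9 × 2.564/11.46 = 3.56 V.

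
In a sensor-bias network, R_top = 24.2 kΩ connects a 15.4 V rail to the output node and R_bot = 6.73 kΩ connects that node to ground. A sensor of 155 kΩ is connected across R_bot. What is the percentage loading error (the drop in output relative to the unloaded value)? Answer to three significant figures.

The divider's output (Thévenin) resistance is R_top‖R_bot = 5.266 kΩ.
Fractional drop under load = R_th/(R_th + R_L) = 5.266 / (5.266 + 155) = 0.03286.
So the output falls by 3.29 %.

3.29 %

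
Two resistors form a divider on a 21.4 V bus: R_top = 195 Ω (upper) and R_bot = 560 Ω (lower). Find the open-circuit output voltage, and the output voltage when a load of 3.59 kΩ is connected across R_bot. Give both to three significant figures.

Open-circuit: V = 21.4 × 560/(195 + 560) = 15.9 V.
With the load, R_bot becomes R_bot‖R_L = 484.4 Ω, so V = 21.4 × 484.4/679.4 = 15.3 V.

Unloaded: 15.9 V; loaded: 15.3 V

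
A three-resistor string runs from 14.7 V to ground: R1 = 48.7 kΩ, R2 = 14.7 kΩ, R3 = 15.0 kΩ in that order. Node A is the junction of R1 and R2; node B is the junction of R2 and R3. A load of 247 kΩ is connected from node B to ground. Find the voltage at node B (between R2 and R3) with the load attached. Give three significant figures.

V ≈ 2.68 V

At node B, R3 is in parallel with the load: R3‖R_L = 14.14 kΩ.
Below node A the resistance is R2 + (R3‖R_L) = 28.84 kΩ, so V_A = 14.7 × 28.84/77.54 = 5.468 V.
Then V_B = V_A × (R3‖R_L)/(R2 + R3‖R_L) = 5.468 × 14.14/28.84 = 2.68 V.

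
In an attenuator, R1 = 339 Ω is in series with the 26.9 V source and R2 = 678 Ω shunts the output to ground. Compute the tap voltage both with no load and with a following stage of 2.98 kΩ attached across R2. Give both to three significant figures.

Open-circuit: V = 26.9 × 678/(339 + 678) = 17.9 V.
With the load, R2 becomes R2‖R_L = 552.3 Ω, so V = 26.9 × 552.3/891.3 = 16.7 V.

Unloaded: 17.9 V; loaded: 16.7 V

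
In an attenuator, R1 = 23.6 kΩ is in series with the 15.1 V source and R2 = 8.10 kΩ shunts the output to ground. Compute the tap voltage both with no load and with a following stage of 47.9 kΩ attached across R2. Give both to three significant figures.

Open-circuit: V = 15.1 × 8.10/(23.6 + 8.10) = 3.86 V.
With the load, R2 becomes R2‖R_L = 6.928 kΩ, so V = 15.1 × 6.928/30.53 = 3.43 V.

Unloaded: 3.86 V; loaded: 3.43 V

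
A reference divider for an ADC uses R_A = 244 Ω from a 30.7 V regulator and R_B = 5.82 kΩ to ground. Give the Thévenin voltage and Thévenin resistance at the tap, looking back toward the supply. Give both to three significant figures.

V_th is the open-circuit tap voltage: 30.7 × 5820/(244 + 5820) = 29.5 V.
With the supply zeroed, R_A and R_B appear in parallel from the tap: R_th = R_A‖R_B = (244 × 5820)/6064 = 234 Ω.

V_th = 29.5 V, R_th = 234 Ω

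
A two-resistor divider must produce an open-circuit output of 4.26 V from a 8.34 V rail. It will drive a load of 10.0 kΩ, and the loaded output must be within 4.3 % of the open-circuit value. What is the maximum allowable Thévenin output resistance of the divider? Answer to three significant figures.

R_th ≤ 449 Ω

Loading drop = R_th/(R_th + R_L) ≤ 0.0430, so R_th ≤ R_L · ε/(1−ε) = 10.0 kΩ × 0.0430/0.9570 = 449 Ω.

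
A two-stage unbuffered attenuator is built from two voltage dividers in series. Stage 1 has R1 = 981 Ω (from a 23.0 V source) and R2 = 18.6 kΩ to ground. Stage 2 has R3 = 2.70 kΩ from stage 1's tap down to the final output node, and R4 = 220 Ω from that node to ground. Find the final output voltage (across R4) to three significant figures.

V_out ≈ 1.25 V

Stage 2 presents R3+R4 = 2920 Ω as a load on stage 1's tap.
Stage 1's lower leg becomes R2‖(R3+R4) = 2524 Ω, so V_mid = 23.0 × 2524/3505 = 16.56 V.
Stage 2 is itself unloaded: V_out = V_mid × R4/(R3+R4) = 16.56 × 220/2920 = 1.25 V.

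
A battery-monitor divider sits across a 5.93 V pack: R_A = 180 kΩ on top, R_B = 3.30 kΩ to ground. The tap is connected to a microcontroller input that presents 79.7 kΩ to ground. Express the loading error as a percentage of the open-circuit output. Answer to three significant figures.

3.91 %

The divider's output (Thévenin) resistance is R_A‖R_B = 3.241 kΩ.
Fractional drop under load = R_th/(R_th + R_L) = 3.241 / (3.241 + 79.7) = 0.03907.
So the output falls by 3.91 %.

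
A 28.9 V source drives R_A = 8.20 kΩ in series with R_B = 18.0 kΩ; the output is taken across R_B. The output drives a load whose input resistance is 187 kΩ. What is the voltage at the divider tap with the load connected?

V_out ≈ 19.3 V

The load sits in parallel with R_B: R_B‖R_L = (18.0 × 187) / (18.0 + 187) = 16.42 kΩ.
V_out = 28.9 × 16.42 / (8.20 + 16.42) = 28.9 × 16.42/24.62 = 19.3 V.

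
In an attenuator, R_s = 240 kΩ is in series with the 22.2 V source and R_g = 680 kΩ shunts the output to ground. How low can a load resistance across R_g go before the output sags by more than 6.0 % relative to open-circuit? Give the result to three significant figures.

Output resistance R_th = R_s‖R_g = (240 × 680)/920.0 = 177.4 kΩ.
The fractional drop is R_th/(R_th + R_L); requiring this ≤ 0.0600 gives R_L ≥ R_th(1/0.0600 − 1) = 177.4 × 15.67 = 2.78 MΩ.

R_L(min) ≈ 2.78 MΩ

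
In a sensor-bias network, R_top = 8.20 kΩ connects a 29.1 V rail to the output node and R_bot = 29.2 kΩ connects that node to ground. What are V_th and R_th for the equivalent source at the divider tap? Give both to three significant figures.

V_th = 22.7 V, R_th = 6.40 kΩ

V_th is the open-circuit tap voltage: 29.1 × 29.2/(8.20 + 29.2) = 22.7 V.
With the supply zeroed, R_top and R_bot appear in parallel from the tap: R_th = R_top‖R_bot = (8.20 × 29.2)/37.40 = 6.40 kΩ.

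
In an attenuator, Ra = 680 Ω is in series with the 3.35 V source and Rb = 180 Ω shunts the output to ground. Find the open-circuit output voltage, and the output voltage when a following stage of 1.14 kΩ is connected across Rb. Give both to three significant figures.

Open-circuit: V = 3.35 × 180/(680 + 180) = 0.701 V.
With the load, Rb becomes Rb‖R_L = 155.5 Ω, so V = 3.35 × 155.5/835.5 = 0.623 V.

Unloaded: 0.701 V; loaded: 0.623 V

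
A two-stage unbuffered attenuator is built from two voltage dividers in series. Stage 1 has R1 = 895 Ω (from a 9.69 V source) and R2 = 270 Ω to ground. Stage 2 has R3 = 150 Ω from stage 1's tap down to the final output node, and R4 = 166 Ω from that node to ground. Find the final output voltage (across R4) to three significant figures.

Stage 2 presents R3+R4 = 316.0 Ω as a load on stage 1's tap.
Stage 1's lower leg becomes R2‖(R3+R4) = 145.6 Ω, so V_mid = 9.69 × 145.6/1041 = 1.356 V.
Stage 2 is itself unloaded: V_out = V_mid × R4/(R3+R4) = 1.356 × 166/316.0 = 0.712 V.

V_out ≈ 0.712 V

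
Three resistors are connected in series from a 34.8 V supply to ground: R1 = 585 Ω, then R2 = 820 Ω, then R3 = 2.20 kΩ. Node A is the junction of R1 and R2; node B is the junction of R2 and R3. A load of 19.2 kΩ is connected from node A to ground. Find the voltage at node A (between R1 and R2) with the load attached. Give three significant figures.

V ≈ 28.4 V

Below node A the series string R2+R3 = 3020 Ω sits in parallel with the 19200 Ω load: 2610 Ω.
V_A = 34.8 × 2610/(585 + 2610) = 28.4 V.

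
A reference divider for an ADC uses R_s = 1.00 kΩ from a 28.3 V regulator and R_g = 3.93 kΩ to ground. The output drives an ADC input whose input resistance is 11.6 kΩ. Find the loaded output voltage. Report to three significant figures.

The load sits in parallel with R_g: R_g‖R_L = (3.93 × 11.6) / (3.93 + 11.6) = 2.935 kΩ.
V_out = 28.3 × 2.935 / (1.00 + 2.935) = 28.3 × 2.935/3.935 = 21.1 V.

V_out ≈ 21.1 V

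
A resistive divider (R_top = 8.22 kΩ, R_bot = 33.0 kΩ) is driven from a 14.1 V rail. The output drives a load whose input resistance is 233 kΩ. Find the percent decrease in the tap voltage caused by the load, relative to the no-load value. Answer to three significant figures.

The divider's output (Thévenin) resistance is R_top‖R_bot = 6.581 kΩ.
Fractional drop under load = R_th/(R_th + R_L) = 6.581 / (6.581 + 233) = 0.02747.
So the output falls by 2.75 %.

2.75 %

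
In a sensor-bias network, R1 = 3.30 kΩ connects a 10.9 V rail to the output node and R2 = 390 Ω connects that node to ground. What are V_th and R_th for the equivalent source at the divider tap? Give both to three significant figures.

V_th = 1.15 V, R_th = 349 Ω

V_th is the open-circuit tap voltage: 10.9 × 390/(3300 + 390) = 1.15 V.
With the supply zeroed, R1 and R2 appear in parallel from the tap: R_th = R1‖R2 = (3300 × 390)/3690 = 349 Ω.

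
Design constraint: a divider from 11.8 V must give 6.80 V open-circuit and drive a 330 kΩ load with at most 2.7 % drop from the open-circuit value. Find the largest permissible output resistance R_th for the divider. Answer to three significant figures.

R_th ≤ 9.16 kΩ

Loading drop = R_th/(R_th + R_L) ≤ 0.0270, so R_th ≤ R_L · ε/(1−ε) = 330 kΩ × 0.0270/0.9730 = 9.16 kΩ.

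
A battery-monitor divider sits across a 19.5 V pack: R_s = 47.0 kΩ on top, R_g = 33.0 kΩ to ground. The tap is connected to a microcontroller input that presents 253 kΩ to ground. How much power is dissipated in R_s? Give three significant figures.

Total resistance from the source is R_s + (R_g‖R_L) = 76.19 kΩ, so I = 19.5/76.19 kΩ = 0.2559 mA.
P = I²·R_s = (0.2559 mA)² × 47.0 kΩ = 3.08 mW.

P ≈ 3.08 mW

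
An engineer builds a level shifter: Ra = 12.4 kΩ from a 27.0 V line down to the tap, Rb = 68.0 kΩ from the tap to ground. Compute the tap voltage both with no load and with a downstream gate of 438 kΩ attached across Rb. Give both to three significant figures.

Unloaded: 22.8 V; loaded: 22.3 V

Open-circuit: V = 27.0 × 68.0/(12.4 + 68.0) = 22.8 V.
With the load, Rb becomes Rb‖R_L = 58.86 kΩ, so V = 27.0 × 58.86/71.26 = 22.3 V.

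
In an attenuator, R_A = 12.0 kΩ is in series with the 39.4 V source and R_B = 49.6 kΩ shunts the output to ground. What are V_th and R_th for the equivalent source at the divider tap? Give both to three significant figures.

V_th is the open-circuit tap voltage: 39.4 × 49.6/(12.0 + 49.6) = 31.7 V.
With the supply zeroed, R_A and R_B appear in parallel from the tap: R_th = R_A‖R_B = (12.0 × 49.6)/61.60 = 9.66 kΩ.

V_th = 31.7 V, R_th = 9.66 kΩ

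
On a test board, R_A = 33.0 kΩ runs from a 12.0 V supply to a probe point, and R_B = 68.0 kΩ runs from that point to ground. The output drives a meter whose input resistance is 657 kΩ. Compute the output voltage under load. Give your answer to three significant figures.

V_out ≈ 7.81 V

The load sits in parallel with R_B: R_B‖R_L = (68.0 × 657) / (68.0 + 657) = 61.62 kΩ.
V_out = 12.0 × 61.62 / (33.0 + 61.62) = 12.0 × 61.62/94.62 = 7.81 V.
(Unloaded it would have been 8.08 V.)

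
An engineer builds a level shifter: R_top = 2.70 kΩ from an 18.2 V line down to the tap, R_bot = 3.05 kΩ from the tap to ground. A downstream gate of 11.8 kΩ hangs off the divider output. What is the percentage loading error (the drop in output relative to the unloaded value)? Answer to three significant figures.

10.8 %

Unloaded V = 18.2 × 3.05/5.750 = 9.6539 V.
Loaded: R_bot‖R_L = 2.424 kΩ, giving V = 18.2 × 2.424/5.124 = 8.6090 V.
Drop = (9.6539 − 8.6090) / 9.6539 = 10.8 %.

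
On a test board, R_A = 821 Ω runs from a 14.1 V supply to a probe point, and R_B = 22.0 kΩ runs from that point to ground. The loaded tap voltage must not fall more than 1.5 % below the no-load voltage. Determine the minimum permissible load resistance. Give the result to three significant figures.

Output resistance R_th = R_A‖R_B = (821 × 22000)/22820 = 791.5 Ω.
The fractional drop is R_th/(R_th + R_L); requiring this ≤ 0.0150 gives R_L ≥ R_th(1/0.0150 − 1) = 791.5 × 65.67 = 52.0 kΩ.

R_L(min) ≈ 52.0 kΩ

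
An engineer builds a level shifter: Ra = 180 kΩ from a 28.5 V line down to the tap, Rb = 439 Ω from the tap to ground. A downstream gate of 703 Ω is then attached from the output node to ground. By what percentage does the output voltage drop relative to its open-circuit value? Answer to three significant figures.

38.4 %

Unloaded V = 28.5 × 439/180400 = 0.06934 V.
Loaded: Rb‖R_L = 270.2 Ω, giving V = 28.5 × 270.2/180300 = 0.04272 V.
Drop = (0.06934 − 0.04272) / 0.06934 = 38.4 %.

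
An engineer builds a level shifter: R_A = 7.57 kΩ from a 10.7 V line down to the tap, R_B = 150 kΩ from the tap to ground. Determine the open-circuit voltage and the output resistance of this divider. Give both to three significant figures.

V_th is the open-circuit tap voltage: 10.7 × 150/(7.57 + 150) = 10.2 V.
With the supply zeroed, R_A and R_B appear in parallel from the tap: R_th = R_A‖R_B = (7.57 × 150)/157.6 = 7.21 kΩ.

V_th = 10.2 V, R_th = 7.21 kΩ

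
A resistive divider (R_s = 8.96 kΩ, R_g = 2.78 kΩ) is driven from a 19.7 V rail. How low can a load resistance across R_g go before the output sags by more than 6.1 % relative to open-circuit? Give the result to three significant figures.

Output resistance R_th = R_s‖R_g = (8.96 × 2.78)/11.74 = 2.122 kΩ.
The fractional drop is R_th/(R_th + R_L); requiring this ≤ 0.0610 gives R_L ≥ R_th(1/0.0610 − 1) = 2.122 × 15.39 = 32.7 kΩ.

R_L(min) ≈ 32.7 kΩ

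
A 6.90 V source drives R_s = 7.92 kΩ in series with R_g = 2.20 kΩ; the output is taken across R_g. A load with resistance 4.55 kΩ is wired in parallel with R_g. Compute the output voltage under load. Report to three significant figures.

The load sits in parallel with R_g: R_g‖R_L = (2.20 × 4.55) / (2.20 + 4.55) = 1.483 kΩ.
V_out = 6.90 × 1.483 / (7.92 + 1.483) = 6.90 × 1.483/9.403 = 1.09 V.
(Unloaded it would have been 1.50 V.)

V_out ≈ 1.09 V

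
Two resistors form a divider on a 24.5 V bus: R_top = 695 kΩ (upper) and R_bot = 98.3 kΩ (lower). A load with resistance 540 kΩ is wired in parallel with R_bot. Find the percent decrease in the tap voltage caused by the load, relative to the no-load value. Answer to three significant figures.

13.8 %

Unloaded V = 24.5 × 98.3/793.3 = 3.0359 V.
Loaded: R_bot‖R_L = 83.16 kΩ, giving V = 24.5 × 83.16/778.2 = 2.6183 V.
Drop = (3.0359 − 2.6183) / 3.0359 = 13.8 %.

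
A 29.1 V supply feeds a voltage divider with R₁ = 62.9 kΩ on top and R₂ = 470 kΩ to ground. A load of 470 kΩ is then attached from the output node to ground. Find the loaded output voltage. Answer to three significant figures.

V_out ≈ 23.0 V

The load sits in parallel with R₂: R₂‖R_L = (470 × 470) / (470 + 470) = 235.0 kΩ.
V_out = 29.1 × 235.0 / (62.9 + 235.0) = 29.1 × 235.0/297.9 = 23.0 V.
(Unloaded it would have been 25.7 V.)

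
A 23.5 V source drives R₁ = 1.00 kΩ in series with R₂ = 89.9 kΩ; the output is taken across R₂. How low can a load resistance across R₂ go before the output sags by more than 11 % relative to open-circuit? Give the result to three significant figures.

Output resistance R_th = R₁‖R₂ = (1000 × 89900)/90900 = 989.0 Ω.
The fractional drop is R_th/(R_th + R_L); requiring this ≤ 0.110 gives R_L ≥ R_th(1/0.110 − 1) = 989.0 × 8.091 = 8.00 kΩ.

R_L(min) ≈ 8.00 kΩ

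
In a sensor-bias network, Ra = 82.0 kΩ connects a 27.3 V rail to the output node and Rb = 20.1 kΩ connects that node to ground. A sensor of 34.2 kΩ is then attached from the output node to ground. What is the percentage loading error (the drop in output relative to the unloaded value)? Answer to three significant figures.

32.1 %

The divider's output (Thévenin) resistance is Ra‖Rb = 16.14 kΩ.
Fractional drop under load = R_th/(R_th + R_L) = 16.14 / (16.14 + 34.2) = 0.3207.
So the output falls by 32.1 %.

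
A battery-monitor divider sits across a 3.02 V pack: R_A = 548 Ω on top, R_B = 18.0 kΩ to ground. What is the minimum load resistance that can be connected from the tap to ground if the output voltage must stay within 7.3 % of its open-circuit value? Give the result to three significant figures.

Output resistance R_th = R_A‖R_B = (548 × 18000)/18550 = 531.8 Ω.
The fractional drop is R_th/(R_th + R_L); requiring this ≤ 0.0730 gives R_L ≥ R_th(1/0.0730 − 1) = 531.8 × 12.70 = 6.75 kΩ.

R_L(min) ≈ 6.75 kΩ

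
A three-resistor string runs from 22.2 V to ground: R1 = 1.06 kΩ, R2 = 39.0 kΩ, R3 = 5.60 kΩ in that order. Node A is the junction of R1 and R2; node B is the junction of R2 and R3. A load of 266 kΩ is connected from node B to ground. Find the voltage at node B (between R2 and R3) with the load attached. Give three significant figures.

V ≈ 2.67 V

At node B, R3 is in parallel with the load: R3‖R_L = 5.485 kΩ.
Below node A the resistance is R2 + (R3‖R_L) = 44.48 kΩ, so V_A = 22.2 × 44.48/45.54 = 21.68 V.
Then V_B = V_A × (R3‖R_L)/(R2 + R3‖R_L) = 21.68 × 5.485/44.48 = 2.67 V.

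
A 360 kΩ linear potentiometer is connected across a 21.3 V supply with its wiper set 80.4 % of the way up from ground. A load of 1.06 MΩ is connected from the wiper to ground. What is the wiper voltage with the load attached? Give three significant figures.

V ≈ 16.3 V

The wiper splits the pot into (1−α)R = 70.56 kΩ above and αR = 289.4 kΩ below.
Lower section ‖ load = 227.4 kΩ.
V_wiper = 21.3 × 227.4/(70.56 + 227.4) = 16.3 V.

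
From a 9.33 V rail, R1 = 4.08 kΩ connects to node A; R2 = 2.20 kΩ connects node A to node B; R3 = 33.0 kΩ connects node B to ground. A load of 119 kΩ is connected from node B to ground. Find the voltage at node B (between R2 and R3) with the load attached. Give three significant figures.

V ≈ 7.51 V

At node B, R3 is in parallel with the load: R3‖R_L = 25.84 kΩ.
Below node A the resistance is R2 + (R3‖R_L) = 28.04 kΩ, so V_A = 9.33 × 28.04/32.12 = 8.145 V.
Then V_B = V_A × (R3‖R_L)/(R2 + R3‖R_L) = 8.145 × 25.84/28.04 = 7.51 V.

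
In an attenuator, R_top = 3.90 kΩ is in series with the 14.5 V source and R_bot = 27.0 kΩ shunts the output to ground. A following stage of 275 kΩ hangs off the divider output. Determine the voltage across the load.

V_out ≈ 12.5 V

The load sits in parallel with R_bot: R_bot‖R_L = (27.0 × 275) / (27.0 + 275) = 24.59 kΩ.
V_out = 14.5 × 24.59 / (3.90 + 24.59) = 14.5 × 24.59/28.49 = 12.5 V.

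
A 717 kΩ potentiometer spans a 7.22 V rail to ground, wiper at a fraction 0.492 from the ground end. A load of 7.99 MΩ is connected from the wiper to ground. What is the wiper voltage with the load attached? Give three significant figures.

V ≈ 3.47 V

The wiper splits the pot into (1−α)R = 364.2 kΩ above and αR = 352.8 kΩ below.
Lower section ‖ load = 337.8 kΩ.
V_wiper = 7.22 × 337.8/(364.2 + 337.8) = 3.47 V.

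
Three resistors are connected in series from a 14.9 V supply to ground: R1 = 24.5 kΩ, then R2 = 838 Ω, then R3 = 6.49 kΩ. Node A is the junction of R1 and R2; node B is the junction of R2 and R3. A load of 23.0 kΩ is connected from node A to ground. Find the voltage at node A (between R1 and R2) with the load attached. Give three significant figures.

V ≈ 2.75 V

Below node A the series string R2+R3 = 7328 Ω sits in parallel with the 23000 Ω load: 5557 Ω.
V_A = 14.9 × 5557/(24500 + 5557) = 2.75 V.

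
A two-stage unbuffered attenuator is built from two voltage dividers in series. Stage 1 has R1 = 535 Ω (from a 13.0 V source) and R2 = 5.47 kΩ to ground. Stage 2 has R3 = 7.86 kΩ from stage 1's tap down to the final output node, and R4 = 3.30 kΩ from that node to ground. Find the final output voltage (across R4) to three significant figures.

Stage 2 presents R3+R4 = 11160 Ω as a load on stage 1's tap.
Stage 1's lower leg becomes R2‖(R3+R4) = 3671 Ω, so V_mid = 13.0 × 3671/4206 = 11.35 V.
Stage 2 is itself unloaded: V_out = V_mid × R4/(R3+R4) = 11.35 × 3300/11160 = 3.36 V.

V_out ≈ 3.36 V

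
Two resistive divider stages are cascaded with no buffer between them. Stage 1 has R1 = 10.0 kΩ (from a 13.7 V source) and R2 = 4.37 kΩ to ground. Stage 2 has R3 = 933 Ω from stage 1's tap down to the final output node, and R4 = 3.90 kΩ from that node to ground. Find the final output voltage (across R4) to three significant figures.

V_out ≈ 2.06 V

Stage 2 presents R3+R4 = 4833 Ω as a load on stage 1's tap.
Stage 1's lower leg becomes R2‖(R3+R4) = 2295 Ω, so V_mid = 13.7 × 2295/12290 = 2.557 V.
Stage 2 is itself unloaded: V_out = V_mid × R4/(R3+R4) = 2.557 × 3900/4833 = 2.06 V.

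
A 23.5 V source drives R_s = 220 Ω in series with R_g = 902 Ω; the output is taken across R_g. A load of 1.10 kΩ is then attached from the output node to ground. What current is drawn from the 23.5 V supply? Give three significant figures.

I ≈ 32.8 mA

R_g‖R_L = 495.6 Ω, so the source sees R_s + R_g‖R_L = 715.6 Ω.
I = 23.5 V / 715.6 Ω = 32.8 mA.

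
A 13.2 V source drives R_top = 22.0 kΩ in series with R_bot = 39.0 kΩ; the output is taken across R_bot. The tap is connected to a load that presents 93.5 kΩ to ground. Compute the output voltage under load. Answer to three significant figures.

The load sits in parallel with R_bot: R_bot‖R_L = (39.0 × 93.5) / (39.0 + 93.5) = 27.52 kΩ.
V_out = 13.2 × 27.52 / (22.0 + 27.52) = 13.2 × 27.52/49.52 = 7.34 V.

V_out ≈ 7.34 V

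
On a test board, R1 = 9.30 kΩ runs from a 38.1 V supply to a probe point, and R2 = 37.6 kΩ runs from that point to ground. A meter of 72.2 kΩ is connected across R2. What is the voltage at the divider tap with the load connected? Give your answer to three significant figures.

The load sits in parallel with R2: R2‖R_L = (37.6 × 72.2) / (37.6 + 72.2) = 24.72 kΩ.
V_out = 38.1 × 24.72 / (9.30 + 24.72) = 38.1 × 24.72/34.02 = 27.7 V.

V_out ≈ 27.7 V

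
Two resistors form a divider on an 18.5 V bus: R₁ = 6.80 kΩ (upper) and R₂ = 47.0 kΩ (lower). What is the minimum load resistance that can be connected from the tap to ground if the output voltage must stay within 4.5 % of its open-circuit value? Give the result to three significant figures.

R_L(min) ≈ 126 kΩ

Output resistance R_th = R₁‖R₂ = (6.80 × 47.0)/53.80 = 5.941 kΩ.
The fractional drop is R_th/(R_th + R_L); requiring this ≤ 0.0450 gives R_L ≥ R_th(1/0.0450 − 1) = 5.941 × 21.22 = 126 kΩ.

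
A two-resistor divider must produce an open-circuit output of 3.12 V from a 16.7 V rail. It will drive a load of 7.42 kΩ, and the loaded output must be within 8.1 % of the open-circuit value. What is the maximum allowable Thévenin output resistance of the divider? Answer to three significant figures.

Loading drop = R_th/(R_th + R_L) ≤ 0.0810, so R_th ≤ R_L · ε/(1−ε) = 7.42 kΩ × 0.0810/0.9190 = 654 Ω.

R_th ≤ 654 Ω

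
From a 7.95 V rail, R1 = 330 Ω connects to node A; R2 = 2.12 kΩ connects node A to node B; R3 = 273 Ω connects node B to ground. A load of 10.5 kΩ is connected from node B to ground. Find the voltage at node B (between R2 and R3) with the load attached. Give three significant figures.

At node B, R3 is in parallel with the load: R3‖R_L = 266.1 Ω.
Below node A the resistance is R2 + (R3‖R_L) = 2386 Ω, so V_A = 7.95 × 2386/2716 = 6.984 V.
Then V_B = V_A × (R3‖R_L)/(R2 + R3‖R_L) = 6.984 × 266.1/2386 = 0.779 V.

V ≈ 0.779 V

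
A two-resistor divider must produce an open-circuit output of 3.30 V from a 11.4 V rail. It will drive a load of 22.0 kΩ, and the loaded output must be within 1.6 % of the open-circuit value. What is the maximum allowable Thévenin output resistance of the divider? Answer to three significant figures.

Loading drop = R_th/(R_th + R_L) ≤ 0.0160, so R_th ≤ R_L · ε/(1−ε) = 22.0 kΩ × 0.0160/0.9840 = 358 Ω.

R_th ≤ 358 Ω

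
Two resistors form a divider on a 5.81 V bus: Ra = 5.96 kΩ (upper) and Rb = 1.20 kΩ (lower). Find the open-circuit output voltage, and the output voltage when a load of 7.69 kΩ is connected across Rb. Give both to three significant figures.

Open-circuit: V = 5.81 × 1.20/(5.96 + 1.20) = 0.974 V.
With the load, Rb becomes Rb‖R_L = 1.038 kΩ, so V = 5.81 × 1.038/6.998 = 0.862 V.

Unloaded: 0.974 V; loaded: 0.862 V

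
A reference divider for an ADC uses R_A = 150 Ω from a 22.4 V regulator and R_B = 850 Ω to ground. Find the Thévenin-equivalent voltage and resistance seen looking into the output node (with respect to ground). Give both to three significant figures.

V_th is the open-circuit tap voltage: 22.4 × 850/(150 + 850) = 19.0 V.
With the supply zeroed, R_A and R_B appear in parallel from the tap: R_th = R_A‖R_B = (150 × 850)/1000 = 128 Ω.

V_th = 19.0 V, R_th = 128 Ω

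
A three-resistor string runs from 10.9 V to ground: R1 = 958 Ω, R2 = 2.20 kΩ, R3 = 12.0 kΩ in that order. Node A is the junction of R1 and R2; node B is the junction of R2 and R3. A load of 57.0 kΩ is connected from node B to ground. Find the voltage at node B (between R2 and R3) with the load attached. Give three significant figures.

At node B, R3 is in parallel with the load: R3‖R_L = 9913 Ω.
Below node A the resistance is R2 + (R3‖R_L) = 12110 Ω, so V_A = 10.9 × 12110/13070 = 10.10 V.
Then V_B = V_A × (R3‖R_L)/(R2 + R3‖R_L) = 10.10 × 9913/12110 = 8.27 V.

V ≈ 8.27 V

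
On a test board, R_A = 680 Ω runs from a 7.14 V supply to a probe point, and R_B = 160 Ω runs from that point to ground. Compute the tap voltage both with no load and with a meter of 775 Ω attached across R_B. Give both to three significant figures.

Unloaded: 1.36 V; loaded: 1.17 V

Open-circuit: V = 7.14 × 160/(680 + 160) = 1.36 V.
With the load, R_B becomes R_B‖R_L = 132.6 Ω, so V = 7.14 × 132.6/812.6 = 1.17 V.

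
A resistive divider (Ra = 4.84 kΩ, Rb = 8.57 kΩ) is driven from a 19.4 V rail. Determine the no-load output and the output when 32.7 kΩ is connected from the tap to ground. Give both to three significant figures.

Unloaded: 12.4 V; loaded: 11.3 V

Open-circuit: V = 19.4 × 8.57/(4.84 + 8.57) = 12.4 V.
With the load, Rb becomes Rb‖R_L = 6.790 kΩ, so V = 19.4 × 6.790/11.63 = 11.3 V.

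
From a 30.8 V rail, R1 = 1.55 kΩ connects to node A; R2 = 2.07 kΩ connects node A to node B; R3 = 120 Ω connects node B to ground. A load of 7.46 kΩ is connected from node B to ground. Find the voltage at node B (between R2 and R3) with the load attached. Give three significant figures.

At node B, R3 is in parallel with the load: R3‖R_L = 118.1 Ω.
Below node A the resistance is R2 + (R3‖R_L) = 2188 Ω, so V_A = 30.8 × 2188/3738 = 18.03 V.
Then V_B = V_A × (R3‖R_L)/(R2 + R3‖R_L) = 18.03 × 118.1/2188 = 0.973 V.

V ≈ 0.973 V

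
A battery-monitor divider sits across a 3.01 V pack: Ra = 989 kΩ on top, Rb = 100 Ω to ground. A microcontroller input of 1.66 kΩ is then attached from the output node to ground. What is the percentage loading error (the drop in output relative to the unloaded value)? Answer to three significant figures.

The divider's output (Thévenin) resistance is Ra‖Rb = 99.99 Ω.
Fractional drop under load = R_th/(R_th + R_L) = 99.99 / (99.99 + 1660) = 0.05681.
So the output falls by 5.68 %.

5.68 %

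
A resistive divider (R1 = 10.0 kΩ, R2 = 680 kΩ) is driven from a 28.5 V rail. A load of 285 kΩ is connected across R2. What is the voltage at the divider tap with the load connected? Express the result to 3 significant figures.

The load sits in parallel with R2: R2‖R_L = (680 × 285) / (680 + 285) = 200.8 kΩ.
V_out = 28.5 × 200.8 / (10.0 + 200.8) = 28.5 × 200.8/210.8 = 27.1 V.
(Unloaded it would have been 28.1 V.)

V_out ≈ 27.1 V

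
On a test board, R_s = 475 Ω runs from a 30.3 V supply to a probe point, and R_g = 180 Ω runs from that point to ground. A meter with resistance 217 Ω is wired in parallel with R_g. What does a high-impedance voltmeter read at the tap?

The load sits in parallel with R_g: R_g‖R_L = (180 × 217) / (180 + 217) = 98.39 Ω.
V_out = 30.3 × 98.39 / (475 + 98.39) = 30.3 × 98.39/573.4 = 5.20 V.

V_out ≈ 5.20 V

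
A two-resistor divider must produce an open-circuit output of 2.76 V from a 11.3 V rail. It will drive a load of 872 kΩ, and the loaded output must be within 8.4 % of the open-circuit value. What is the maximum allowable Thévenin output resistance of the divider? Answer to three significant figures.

R_th ≤ 80.0 kΩ

Loading drop = R_th/(R_th + R_L) ≤ 0.0840, so R_th ≤ R_L · ε/(1−ε) = 872 kΩ × 0.0840/0.9160 = 80.0 kΩ.
(Any R1, R2 with R2/(R1+R2) = 0.244 and R1‖R2 ≤ 80.0 kΩ will meet the spec.)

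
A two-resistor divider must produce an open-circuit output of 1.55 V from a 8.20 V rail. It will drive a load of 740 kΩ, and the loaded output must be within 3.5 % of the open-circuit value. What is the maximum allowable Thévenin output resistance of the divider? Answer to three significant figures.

R_th ≤ 26.8 kΩ

Loading drop = R_th/(R_th + R_L) ≤ 0.0350, so R_th ≤ R_L · ε/(1−ε) = 740 kΩ × 0.0350/0.9650 = 26.8 kΩ.
(Any R1, R2 with R2/(R1+R2) = 0.189 and R1‖R2 ≤ 26.8 kΩ will meet the spec.)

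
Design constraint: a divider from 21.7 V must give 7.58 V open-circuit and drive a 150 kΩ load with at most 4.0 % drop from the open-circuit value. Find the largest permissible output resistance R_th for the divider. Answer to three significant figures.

Loading drop = R_th/(R_th + R_L) ≤ 0.0400, so R_th ≤ R_L · ε/(1−ε) = 150 kΩ × 0.0400/0.9600 = 6.25 kΩ.

R_th ≤ 6.25 kΩ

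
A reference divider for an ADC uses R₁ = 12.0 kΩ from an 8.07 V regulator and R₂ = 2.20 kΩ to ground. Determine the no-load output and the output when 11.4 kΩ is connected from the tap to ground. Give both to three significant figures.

Unloaded: 1.25 V; loaded: 1.07 V

Open-circuit: V = 8.07 × 2.20/(12.0 + 2.20) = 1.25 V.
With the load, R₂ becomes R₂‖R_L = 1.844 kΩ, so V = 8.07 × 1.844/13.84 = 1.07 V.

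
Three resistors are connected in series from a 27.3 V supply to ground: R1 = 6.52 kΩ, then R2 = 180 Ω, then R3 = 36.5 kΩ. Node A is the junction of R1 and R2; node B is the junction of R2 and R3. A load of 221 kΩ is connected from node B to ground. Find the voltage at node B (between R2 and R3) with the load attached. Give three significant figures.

V ≈ 22.5 V

At node B, R3 is in parallel with the load: R3‖R_L = 31330 Ω.
Below node A the resistance is R2 + (R3‖R_L) = 31510 Ω, so V_A = 27.3 × 31510/38030 = 22.62 V.
Then V_B = V_A × (R3‖R_L)/(R2 + R3‖R_L) = 22.62 × 31330/31510 = 22.5 V.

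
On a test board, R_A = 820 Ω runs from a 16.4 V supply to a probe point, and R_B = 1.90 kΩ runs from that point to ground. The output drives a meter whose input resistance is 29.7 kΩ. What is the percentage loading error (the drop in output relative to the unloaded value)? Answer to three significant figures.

1.89 %

The divider's output (Thévenin) resistance is R_A‖R_B = 572.8 Ω.
Fractional drop under load = R_th/(R_th + R_L) = 572.8 / (572.8 + 29700) = 0.01892.
So the output falls by 1.89 %.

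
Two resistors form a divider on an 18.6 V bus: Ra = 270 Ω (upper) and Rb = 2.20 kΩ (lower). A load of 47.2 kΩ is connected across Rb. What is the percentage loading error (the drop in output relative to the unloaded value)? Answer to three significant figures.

0.507 %

The divider's output (Thévenin) resistance is Ra‖Rb = 240.5 Ω.
Fractional drop under load = R_th/(R_th + R_L) = 240.5 / (240.5 + 47200) = 0.005069.
So the output falls by 0.507 %.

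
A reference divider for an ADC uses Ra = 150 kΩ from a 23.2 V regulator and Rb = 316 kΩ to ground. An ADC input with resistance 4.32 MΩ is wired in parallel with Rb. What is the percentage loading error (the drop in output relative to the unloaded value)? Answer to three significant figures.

The divider's output (Thévenin) resistance is Ra‖Rb = 101.7 kΩ.
Fractional drop under load = R_th/(R_th + R_L) = 101.7 / (101.7 + 4320) = 0.02300.
So the output falls by 2.30 %.

2.30 %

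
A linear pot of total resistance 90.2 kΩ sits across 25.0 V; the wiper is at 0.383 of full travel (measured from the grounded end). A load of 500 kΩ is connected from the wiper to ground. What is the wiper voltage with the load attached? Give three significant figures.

V ≈ 9.18 V

The wiper splits the pot into (1−α)R = 55.65 kΩ above and αR = 34.55 kΩ below.
Lower section ‖ load = 32.31 kΩ.
V_wiper = 25.0 × 32.31/(55.65 + 32.31) = 9.18 V.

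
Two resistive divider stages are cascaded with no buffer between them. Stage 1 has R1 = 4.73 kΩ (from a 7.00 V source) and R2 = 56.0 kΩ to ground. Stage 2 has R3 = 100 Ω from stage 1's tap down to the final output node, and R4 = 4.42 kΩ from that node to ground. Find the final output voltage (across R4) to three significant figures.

Stage 2 presents R3+R4 = 4520 Ω as a load on stage 1's tap.
Stage 1's lower leg becomes R2‖(R3+R4) = 4182 Ω, so V_mid = 7.00 × 4182/8912 = 3.285 V.
Stage 2 is itself unloaded: V_out = V_mid × R4/(R3+R4) = 3.285 × 4420/4520 = 3.21 V.

V_out ≈ 3.21 V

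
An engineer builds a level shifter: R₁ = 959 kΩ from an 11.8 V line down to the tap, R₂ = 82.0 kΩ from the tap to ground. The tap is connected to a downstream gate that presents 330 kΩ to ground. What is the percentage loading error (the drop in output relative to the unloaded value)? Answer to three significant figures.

Unloaded V = 11.8 × 82.0/1041 = 0.9295 V.
Loaded: R₂‖R_L = 65.68 kΩ, giving V = 11.8 × 65.68/1025 = 0.7564 V.
Drop = (0.9295 − 0.7564) / 0.9295 = 18.6 %.

18.6 %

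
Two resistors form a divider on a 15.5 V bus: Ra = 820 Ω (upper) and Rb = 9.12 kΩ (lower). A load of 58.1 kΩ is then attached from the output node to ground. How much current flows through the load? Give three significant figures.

I_L ≈ 0.242 mA

Rb‖R_L = 7883 Ω; V_out = 15.5 × 7883/8703 = 14.04 V.
I_L = V_out / R_L = 14.04 / 58.1 kΩ = 0.242 mA.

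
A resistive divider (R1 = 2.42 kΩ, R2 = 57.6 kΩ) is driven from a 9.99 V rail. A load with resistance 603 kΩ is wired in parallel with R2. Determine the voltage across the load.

V_out ≈ 9.55 V

The load sits in parallel with R2: R2‖R_L = (57.6 × 603) / (57.6 + 603) = 52.58 kΩ.
V_out = 9.99 × 52.58 / (2.42 + 52.58) = 9.99 × 52.58/55.00 = 9.55 V.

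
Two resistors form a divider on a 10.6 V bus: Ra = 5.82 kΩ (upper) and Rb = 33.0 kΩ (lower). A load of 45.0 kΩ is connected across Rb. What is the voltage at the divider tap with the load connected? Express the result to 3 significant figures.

The load sits in parallel with Rb: Rb‖R_L = (33.0 × 45.0) / (33.0 + 45.0) = 19.04 kΩ.
V_out = 10.6 × 19.04 / (5.82 + 19.04) = 10.6 × 19.04/24.86 = 8.12 V.
(Unloaded it would have been 9.01 V.)

V_out ≈ 8.12 V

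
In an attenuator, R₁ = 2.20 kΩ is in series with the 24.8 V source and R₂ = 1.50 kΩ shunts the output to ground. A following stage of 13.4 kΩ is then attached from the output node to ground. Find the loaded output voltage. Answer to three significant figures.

V_out ≈ 9.43 V

The load sits in parallel with R₂: R₂‖R_L = (1.50 × 13.4) / (1.50 + 13.4) = 1.349 kΩ.
V_out = 24.8 × 1.349 / (2.20 + 1.349) = 24.8 × 1.349/3.549 = 9.43 V.
(Unloaded it would have been 10.1 V.)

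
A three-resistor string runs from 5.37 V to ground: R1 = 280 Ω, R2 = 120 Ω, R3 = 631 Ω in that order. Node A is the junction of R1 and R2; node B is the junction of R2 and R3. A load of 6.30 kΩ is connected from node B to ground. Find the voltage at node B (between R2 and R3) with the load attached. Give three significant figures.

V ≈ 3.16 V

At node B, R3 is in parallel with the load: R3‖R_L = 573.6 Ω.
Below node A the resistance is R2 + (R3‖R_L) = 693.6 Ω, so V_A = 5.37 × 693.6/973.6 = 3.826 V.
Then V_B = V_A × (R3‖R_L)/(R2 + R3‖R_L) = 3.826 × 573.6/693.6 = 3.16 V.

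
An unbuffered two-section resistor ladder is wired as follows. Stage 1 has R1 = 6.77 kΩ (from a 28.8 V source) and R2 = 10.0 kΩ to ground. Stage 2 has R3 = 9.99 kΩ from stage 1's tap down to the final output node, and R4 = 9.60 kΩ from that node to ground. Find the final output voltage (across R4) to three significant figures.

Stage 2 presents R3+R4 = 19.59 kΩ as a load on stage 1's tap.
Stage 1's lower leg becomes R2‖(R3+R4) = 6.620 kΩ, so V_mid = 28.8 × 6.620/13.39 = 14.24 V.
Stage 2 is itself unloaded: V_out = V_mid × R4/(R3+R4) = 14.24 × 9.60/19.59 = 6.98 V.

V_out ≈ 6.98 V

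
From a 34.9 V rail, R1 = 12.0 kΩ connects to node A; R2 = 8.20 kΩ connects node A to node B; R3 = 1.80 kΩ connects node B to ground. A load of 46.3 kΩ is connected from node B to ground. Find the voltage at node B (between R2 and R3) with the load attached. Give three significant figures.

At node B, R3 is in parallel with the load: R3‖R_L = 1.733 kΩ.
Below node A the resistance is R2 + (R3‖R_L) = 9.933 kΩ, so V_A = 34.9 × 9.933/21.93 = 15.81 V.
Then V_B = V_A × (R3‖R_L)/(R2 + R3‖R_L) = 15.81 × 1.733/9.933 = 2.76 V.

V ≈ 2.76 V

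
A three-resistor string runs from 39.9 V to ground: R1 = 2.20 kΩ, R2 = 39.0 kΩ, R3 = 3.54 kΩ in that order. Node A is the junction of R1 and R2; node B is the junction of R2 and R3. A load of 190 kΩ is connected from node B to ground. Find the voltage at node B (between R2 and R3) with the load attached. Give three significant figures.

V ≈ 3.10 V

At node B, R3 is in parallel with the load: R3‖R_L = 3.475 kΩ.
Below node A the resistance is R2 + (R3‖R_L) = 42.48 kΩ, so V_A = 39.9 × 42.48/44.68 = 37.94 V.
Then V_B = V_A × (R3‖R_L)/(R2 + R3‖R_L) = 37.94 × 3.475/42.48 = 3.10 V.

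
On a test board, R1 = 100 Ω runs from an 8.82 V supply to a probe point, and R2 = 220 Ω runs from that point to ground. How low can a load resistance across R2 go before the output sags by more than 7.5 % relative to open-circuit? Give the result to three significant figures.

R_L(min) ≈ 848 Ω

Output resistance R_th = R1‖R2 = (100 × 220)/320.0 = 68.75 Ω.
The fractional drop is R_th/(R_th + R_L); requiring this ≤ 0.0750 gives R_L ≥ R_th(1/0.0750 − 1) = 68.75 × 12.33 = 848 Ω.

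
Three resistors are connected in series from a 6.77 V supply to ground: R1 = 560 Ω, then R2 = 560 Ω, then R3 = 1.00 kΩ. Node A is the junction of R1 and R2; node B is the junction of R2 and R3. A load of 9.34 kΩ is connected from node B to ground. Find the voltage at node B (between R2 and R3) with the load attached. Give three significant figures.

At node B, R3 is in parallel with the load: R3‖R_L = 903.3 Ω.
Below node A the resistance is R2 + (R3‖R_L) = 1463 Ω, so V_A = 6.77 × 1463/2023 = 4.896 V.
Then V_B = V_A × (R3‖R_L)/(R2 + R3‖R_L) = 4.896 × 903.3/1463 = 3.02 V.

V ≈ 3.02 V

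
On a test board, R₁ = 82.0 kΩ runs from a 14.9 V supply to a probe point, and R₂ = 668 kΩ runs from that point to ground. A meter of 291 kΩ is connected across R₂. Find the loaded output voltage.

The load sits in parallel with R₂: R₂‖R_L = (668 × 291) / (668 + 291) = 202.7 kΩ.
V_out = 14.9 × 202.7 / (82.0 + 202.7) = 14.9 × 202.7/284.7 = 10.6 V.

V_out ≈ 10.6 V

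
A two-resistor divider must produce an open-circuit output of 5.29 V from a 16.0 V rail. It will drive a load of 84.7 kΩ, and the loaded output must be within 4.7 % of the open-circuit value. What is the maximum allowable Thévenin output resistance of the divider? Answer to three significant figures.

R_th ≤ 4.18 kΩ

Loading drop = R_th/(R_th + R_L) ≤ 0.0470, so R_th ≤ R_L · ε/(1−ε) = 84.7 kΩ × 0.0470/0.9530 = 4.18 kΩ.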